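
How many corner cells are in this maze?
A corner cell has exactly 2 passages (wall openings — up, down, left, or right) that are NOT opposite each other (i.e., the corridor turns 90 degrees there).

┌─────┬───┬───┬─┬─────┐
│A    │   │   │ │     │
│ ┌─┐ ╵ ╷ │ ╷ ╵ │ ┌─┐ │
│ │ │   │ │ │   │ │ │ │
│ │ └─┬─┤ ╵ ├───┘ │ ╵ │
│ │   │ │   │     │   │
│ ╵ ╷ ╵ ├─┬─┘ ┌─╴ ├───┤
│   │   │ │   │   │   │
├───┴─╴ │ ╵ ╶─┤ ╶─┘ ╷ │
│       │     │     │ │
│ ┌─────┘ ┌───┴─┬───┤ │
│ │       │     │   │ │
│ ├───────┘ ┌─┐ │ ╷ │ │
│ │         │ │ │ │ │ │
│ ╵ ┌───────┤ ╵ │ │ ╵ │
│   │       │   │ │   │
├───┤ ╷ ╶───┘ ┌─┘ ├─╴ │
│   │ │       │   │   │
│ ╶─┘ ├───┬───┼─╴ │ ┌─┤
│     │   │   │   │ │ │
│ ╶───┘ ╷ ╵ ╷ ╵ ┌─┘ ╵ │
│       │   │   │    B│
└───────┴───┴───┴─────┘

Counting corner cells (2 non-opposite passages):
Total corners: 62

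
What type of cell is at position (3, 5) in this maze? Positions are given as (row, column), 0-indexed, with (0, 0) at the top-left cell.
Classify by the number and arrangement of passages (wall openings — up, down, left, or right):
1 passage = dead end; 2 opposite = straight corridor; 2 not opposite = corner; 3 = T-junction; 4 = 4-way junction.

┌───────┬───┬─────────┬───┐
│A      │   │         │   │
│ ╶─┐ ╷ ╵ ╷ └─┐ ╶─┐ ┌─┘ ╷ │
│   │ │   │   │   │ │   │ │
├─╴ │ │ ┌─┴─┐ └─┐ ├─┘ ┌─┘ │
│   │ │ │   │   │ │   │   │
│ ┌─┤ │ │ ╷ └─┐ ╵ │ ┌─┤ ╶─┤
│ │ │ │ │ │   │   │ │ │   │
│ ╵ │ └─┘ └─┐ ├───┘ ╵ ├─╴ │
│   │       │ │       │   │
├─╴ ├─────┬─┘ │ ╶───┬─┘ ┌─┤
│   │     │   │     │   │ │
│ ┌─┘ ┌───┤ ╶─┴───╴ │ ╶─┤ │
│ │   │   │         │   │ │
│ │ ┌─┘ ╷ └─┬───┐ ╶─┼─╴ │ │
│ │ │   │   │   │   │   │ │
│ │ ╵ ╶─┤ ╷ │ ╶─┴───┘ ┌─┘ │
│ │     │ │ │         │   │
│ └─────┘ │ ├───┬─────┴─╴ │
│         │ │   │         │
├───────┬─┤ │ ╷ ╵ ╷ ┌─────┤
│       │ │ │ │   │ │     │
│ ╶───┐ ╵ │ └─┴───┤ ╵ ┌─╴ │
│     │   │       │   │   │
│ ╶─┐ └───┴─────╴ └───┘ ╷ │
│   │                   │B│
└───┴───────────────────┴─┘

Checking cell at (3, 5):
Number of passages: 2
Cell type: corner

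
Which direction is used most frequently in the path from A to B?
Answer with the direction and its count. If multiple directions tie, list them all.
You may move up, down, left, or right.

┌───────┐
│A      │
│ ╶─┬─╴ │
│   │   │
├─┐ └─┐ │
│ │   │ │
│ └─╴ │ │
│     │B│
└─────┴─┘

Directions: right, right, right, down, down, down
Counts: {'right': 3, 'down': 3}
Most common: down and right (tied at 3 times each)

Solution:

┌───────┐
│A → → ↓│
│ ╶─┬─╴ │
│   │  ↓│
├─┐ └─┐ │
│ │   │↓│
│ └─╴ │ │
│     │B│
└─────┴─┘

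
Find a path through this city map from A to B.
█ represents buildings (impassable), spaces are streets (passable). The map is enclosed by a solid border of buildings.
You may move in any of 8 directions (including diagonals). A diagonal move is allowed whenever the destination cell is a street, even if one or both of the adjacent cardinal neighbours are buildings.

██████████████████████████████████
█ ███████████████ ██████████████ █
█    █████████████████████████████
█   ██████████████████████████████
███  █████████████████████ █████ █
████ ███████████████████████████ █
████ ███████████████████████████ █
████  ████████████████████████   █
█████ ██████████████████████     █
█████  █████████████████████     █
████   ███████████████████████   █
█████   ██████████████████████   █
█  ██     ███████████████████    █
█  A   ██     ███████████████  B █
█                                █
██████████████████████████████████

Finding the shortest path from A to B:
Movement: 8-directional
Path length: 28 steps
Directions: right → right → right → up-right → right → right → down-right → right → right → right → down-right → right → right → right → right → right → right → right → right → right → right → right → right → right → right → right → right → up-right

Solution:

██████████████████████████████████
█ ███████████████ ██████████████ █
█    █████████████████████████████
█   ██████████████████████████████
███  █████████████████████ █████ █
████ ███████████████████████████ █
████ ███████████████████████████ █
████  ████████████████████████   █
█████ ██████████████████████     █
█████  █████████████████████     █
████   ███████████████████████   █
█████   ██████████████████████   █
█  ██  →→↘███████████████████    █
█  A→→↗██ →→→↘███████████████  B █
█             →→→→→→→→→→→→→→→→↗  █
██████████████████████████████████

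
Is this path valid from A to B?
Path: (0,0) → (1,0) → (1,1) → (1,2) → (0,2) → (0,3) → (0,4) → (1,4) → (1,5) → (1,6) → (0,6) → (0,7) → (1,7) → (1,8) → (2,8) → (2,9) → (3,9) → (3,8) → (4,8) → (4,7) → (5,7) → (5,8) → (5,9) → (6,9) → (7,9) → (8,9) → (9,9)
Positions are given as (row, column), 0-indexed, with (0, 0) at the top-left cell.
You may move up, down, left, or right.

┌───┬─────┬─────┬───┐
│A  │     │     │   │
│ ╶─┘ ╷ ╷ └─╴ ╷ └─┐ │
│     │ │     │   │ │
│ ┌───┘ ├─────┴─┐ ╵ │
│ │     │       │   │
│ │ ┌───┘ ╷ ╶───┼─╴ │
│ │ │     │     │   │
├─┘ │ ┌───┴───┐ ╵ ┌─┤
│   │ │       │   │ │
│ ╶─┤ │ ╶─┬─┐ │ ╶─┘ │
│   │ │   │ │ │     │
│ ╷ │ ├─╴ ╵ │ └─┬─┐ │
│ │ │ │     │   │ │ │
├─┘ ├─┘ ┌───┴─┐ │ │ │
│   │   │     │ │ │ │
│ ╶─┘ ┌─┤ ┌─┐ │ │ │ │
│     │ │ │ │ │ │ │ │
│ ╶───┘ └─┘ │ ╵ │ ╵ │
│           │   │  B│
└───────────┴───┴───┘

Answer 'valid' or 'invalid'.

Checking path validity:
Result: All consecutive moves are passable.

valid

Correct solution:

┌───┬─────┬─────┬───┐
│A  │↱ → ↓│  ↱ ↓│   │
│ ╶─┘ ╷ ╷ └─╴ ╷ └─┐ │
│↳ → ↑│ │↳ → ↑│↳ ↓│ │
│ ┌───┘ ├─────┴─┐ ╵ │
│ │     │       │↳ ↓│
│ │ ┌───┘ ╷ ╶───┼─╴ │
│ │ │     │     │↓ ↲│
├─┘ │ ┌───┴───┐ ╵ ┌─┤
│   │ │       │↓ ↲│ │
│ ╶─┤ │ ╶─┬─┐ │ ╶─┘ │
│   │ │   │ │ │↳ → ↓│
│ ╷ │ ├─╴ ╵ │ └─┬─┐ │
│ │ │ │     │   │ │↓│
├─┘ ├─┘ ┌───┴─┐ │ │ │
│   │   │     │ │ │↓│
│ ╶─┘ ┌─┤ ┌─┐ │ │ │ │
│     │ │ │ │ │ │ │↓│
│ ╶───┘ └─┘ │ ╵ │ ╵ │
│           │   │  B│
└───────────┴───┴───┘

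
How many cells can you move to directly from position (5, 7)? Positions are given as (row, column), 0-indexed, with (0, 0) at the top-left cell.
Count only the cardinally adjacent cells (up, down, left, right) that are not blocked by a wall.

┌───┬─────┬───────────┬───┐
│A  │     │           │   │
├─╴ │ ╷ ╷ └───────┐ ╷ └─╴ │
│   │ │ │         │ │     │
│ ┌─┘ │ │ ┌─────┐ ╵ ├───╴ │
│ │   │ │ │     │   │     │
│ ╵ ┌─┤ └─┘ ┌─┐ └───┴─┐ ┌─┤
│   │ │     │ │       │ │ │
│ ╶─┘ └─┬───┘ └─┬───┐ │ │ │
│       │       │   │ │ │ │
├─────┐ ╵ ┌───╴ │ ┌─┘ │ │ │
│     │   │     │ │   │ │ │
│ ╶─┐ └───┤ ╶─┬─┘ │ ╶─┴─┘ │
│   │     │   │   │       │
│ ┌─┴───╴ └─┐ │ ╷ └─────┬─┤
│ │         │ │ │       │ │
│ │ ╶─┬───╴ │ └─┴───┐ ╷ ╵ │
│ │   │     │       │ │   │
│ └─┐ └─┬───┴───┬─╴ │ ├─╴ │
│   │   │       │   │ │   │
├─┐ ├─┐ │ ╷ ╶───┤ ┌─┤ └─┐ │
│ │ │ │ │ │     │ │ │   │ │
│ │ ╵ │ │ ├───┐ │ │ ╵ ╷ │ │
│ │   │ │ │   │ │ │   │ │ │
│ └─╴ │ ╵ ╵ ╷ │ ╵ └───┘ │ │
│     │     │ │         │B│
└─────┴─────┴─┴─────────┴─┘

Checking passable neighbors of (5, 7):
Neighbors: (4, 7), (5, 6)
Count: 2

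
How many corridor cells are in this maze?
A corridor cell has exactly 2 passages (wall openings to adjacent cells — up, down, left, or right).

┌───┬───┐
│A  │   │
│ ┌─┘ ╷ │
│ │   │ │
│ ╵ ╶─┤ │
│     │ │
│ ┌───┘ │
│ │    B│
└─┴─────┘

Counting cells with exactly 2 passages:
Total corridor cells: 10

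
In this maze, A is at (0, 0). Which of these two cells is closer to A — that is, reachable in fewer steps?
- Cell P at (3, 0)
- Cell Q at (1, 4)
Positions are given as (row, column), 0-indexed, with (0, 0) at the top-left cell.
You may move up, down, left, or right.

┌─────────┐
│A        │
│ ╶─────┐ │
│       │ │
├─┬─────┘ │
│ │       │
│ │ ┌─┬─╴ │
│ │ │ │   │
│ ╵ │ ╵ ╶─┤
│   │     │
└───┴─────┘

Shortest path A → P at (3, 0): 13 steps
Shortest path A → Q at (1, 4): 5 steps

Q is closer (5 steps vs 13 steps).

Path to P:

┌─────────┐
│A → → → ↓│
│ ╶─────┐ │
│       │↓│
├─┬─────┘ │
│ │↓ ← ← ↲│
│ │ ┌─┬─╴ │
│P│↓│ │   │
│ ╵ │ ╵ ╶─┤
│↑ ↲│     │
└───┴─────┘

Path to Q:

┌─────────┐
│A → → → ↓│
│ ╶─────┐ │
│       │Q│
├─┬─────┘ │
│ │       │
│ │ ┌─┬─╴ │
│ │ │ │   │
│ ╵ │ ╵ ╶─┤
│   │     │
└───┴─────┘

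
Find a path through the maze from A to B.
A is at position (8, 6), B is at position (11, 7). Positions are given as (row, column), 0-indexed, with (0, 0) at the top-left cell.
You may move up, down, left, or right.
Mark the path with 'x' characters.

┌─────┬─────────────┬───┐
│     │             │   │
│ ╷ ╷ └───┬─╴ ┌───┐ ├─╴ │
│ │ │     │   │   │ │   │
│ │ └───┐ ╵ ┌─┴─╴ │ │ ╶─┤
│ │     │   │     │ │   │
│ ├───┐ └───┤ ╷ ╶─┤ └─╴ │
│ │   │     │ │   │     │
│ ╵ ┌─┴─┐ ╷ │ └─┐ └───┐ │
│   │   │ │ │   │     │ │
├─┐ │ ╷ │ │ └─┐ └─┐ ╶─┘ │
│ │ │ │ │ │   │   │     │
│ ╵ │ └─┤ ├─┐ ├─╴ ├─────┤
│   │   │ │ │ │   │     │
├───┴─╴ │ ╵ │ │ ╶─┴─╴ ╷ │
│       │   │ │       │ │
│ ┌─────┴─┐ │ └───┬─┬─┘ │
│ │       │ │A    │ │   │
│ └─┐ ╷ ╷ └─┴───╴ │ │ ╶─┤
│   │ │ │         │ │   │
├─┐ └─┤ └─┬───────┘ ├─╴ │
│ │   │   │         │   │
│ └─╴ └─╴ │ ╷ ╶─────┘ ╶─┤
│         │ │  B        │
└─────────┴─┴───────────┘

Finding the shortest path from (8, 6) to (11, 7):
Path length: 64 steps
Directions: up → up → up → left → up → up → left → left → up → left → left → up → up → right → down → right → right → down → right → up → right → up → right → right → right → down → down → down → right → right → down → down → left → left → up → left → up → left → up → left → down → down → right → down → right → down → left → down → right → right → right → up → right → down → down → left → down → right → down → left → down → left → left → left

Solution:

┌─────┬─────────────┬───┐
│  x x│      x x x x│   │
│ ╷ ╷ └───┬─╴ ┌───┐ ├─╴ │
│ │x│x x x│x x│   │x│   │
│ │ └───┐ ╵ ┌─┴─╴ │ │ ╶─┤
│ │x x x│x x│x x  │x│   │
│ ├───┐ └───┤ ╷ ╶─┤ └─╴ │
│ │   │x x x│x│x x│x x x│
│ ╵ ┌─┴─┐ ╷ │ └─┐ └───┐ │
│   │   │ │x│x x│x x  │x│
├─┐ │ ╷ │ │ └─┐ └─┐ ╶─┘ │
│ │ │ │ │ │x x│x x│x x x│
│ ╵ │ └─┤ ├─┐ ├─╴ ├─────┤
│   │   │ │ │x│x x│  x x│
├───┴─╴ │ ╵ │ │ ╶─┴─╴ ╷ │
│       │   │x│x x x x│x│
│ ┌─────┴─┐ │ └───┬─┬─┘ │
│ │       │ │A    │ │x x│
│ └─┐ ╷ ╷ └─┴───╴ │ │ ╶─┤
│   │ │ │         │ │x x│
├─┐ └─┤ └─┬───────┘ ├─╴ │
│ │   │   │         │x x│
│ └─╴ └─╴ │ ╷ ╶─────┘ ╶─┤
│         │ │  B x x x  │
└─────────┴─┴───────────┘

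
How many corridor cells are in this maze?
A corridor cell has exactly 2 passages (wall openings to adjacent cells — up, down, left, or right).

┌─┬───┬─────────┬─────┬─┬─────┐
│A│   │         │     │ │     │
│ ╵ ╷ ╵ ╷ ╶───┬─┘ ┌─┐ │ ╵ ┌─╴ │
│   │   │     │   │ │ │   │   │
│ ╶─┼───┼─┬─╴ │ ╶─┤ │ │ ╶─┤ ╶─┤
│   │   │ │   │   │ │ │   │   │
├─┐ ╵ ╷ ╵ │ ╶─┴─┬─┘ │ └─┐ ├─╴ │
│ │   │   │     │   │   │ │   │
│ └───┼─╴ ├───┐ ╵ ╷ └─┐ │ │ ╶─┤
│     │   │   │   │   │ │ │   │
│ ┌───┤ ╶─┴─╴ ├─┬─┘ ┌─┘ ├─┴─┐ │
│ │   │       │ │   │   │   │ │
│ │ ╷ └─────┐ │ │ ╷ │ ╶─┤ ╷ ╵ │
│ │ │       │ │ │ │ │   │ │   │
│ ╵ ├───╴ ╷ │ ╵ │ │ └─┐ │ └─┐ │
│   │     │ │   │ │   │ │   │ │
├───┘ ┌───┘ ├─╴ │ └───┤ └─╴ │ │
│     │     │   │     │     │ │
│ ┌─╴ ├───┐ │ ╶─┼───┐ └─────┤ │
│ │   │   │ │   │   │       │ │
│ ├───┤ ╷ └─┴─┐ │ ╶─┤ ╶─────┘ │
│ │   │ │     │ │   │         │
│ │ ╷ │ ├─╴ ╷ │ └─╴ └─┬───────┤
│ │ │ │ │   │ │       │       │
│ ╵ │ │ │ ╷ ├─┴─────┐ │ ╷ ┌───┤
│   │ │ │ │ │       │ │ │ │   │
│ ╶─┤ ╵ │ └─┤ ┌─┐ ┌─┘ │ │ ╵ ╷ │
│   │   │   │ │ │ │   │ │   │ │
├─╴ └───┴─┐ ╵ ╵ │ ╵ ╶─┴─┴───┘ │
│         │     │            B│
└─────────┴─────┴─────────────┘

Counting cells with exactly 2 passages:
Total corridor cells: 175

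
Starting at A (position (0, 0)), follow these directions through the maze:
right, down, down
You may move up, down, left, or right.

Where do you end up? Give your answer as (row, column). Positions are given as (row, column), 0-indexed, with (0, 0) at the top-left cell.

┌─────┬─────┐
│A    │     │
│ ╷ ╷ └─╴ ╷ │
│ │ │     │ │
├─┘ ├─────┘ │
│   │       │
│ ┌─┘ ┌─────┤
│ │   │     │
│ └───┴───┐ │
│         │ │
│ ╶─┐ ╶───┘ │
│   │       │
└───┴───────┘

Following directions step by step:
Start: (0, 0)
  right: (0, 0) → (0, 1)
  down: (0, 1) → (1, 1)
  down: (1, 1) → (2, 1)
Final position: (2, 1)

Path taken:

┌─────┬─────┐
│A ↓  │     │
│ ╷ ╷ └─╴ ╷ │
│ │↓│     │ │
├─┘ ├─────┘ │
│  B│       │
│ ┌─┘ ┌─────┤
│ │   │     │
│ └───┴───┐ │
│         │ │
│ ╶─┐ ╶───┘ │
│   │       │
└───┴───────┘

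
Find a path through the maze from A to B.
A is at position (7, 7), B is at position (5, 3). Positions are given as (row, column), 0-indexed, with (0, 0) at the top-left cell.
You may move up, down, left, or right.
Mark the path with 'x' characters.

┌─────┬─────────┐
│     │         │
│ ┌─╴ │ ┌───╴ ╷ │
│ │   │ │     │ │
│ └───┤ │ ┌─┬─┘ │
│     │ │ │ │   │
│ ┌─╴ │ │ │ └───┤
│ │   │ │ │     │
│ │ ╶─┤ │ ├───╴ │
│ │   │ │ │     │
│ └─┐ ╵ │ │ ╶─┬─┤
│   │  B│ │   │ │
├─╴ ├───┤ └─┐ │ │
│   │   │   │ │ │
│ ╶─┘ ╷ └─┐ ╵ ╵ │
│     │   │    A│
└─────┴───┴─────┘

Finding the shortest path from (7, 7) to (5, 3):
Path length: 20 steps
Directions: left → left → up → left → up → up → up → up → up → right → right → up → left → left → left → down → down → down → down → down

Solution:

┌─────┬─────────┐
│     │x x x x  │
│ ┌─╴ │ ┌───╴ ╷ │
│ │   │x│x x x│ │
│ └───┤ │ ┌─┬─┘ │
│     │x│x│ │   │
│ ┌─╴ │ │ │ └───┤
│ │   │x│x│     │
│ │ ╶─┤ │ ├───╴ │
│ │   │x│x│     │
│ └─┐ ╵ │ │ ╶─┬─┤
│   │  B│x│   │ │
├─╴ ├───┤ └─┐ │ │
│   │   │x x│ │ │
│ ╶─┘ ╷ └─┐ ╵ ╵ │
│     │   │x x A│
└─────┴───┴─────┘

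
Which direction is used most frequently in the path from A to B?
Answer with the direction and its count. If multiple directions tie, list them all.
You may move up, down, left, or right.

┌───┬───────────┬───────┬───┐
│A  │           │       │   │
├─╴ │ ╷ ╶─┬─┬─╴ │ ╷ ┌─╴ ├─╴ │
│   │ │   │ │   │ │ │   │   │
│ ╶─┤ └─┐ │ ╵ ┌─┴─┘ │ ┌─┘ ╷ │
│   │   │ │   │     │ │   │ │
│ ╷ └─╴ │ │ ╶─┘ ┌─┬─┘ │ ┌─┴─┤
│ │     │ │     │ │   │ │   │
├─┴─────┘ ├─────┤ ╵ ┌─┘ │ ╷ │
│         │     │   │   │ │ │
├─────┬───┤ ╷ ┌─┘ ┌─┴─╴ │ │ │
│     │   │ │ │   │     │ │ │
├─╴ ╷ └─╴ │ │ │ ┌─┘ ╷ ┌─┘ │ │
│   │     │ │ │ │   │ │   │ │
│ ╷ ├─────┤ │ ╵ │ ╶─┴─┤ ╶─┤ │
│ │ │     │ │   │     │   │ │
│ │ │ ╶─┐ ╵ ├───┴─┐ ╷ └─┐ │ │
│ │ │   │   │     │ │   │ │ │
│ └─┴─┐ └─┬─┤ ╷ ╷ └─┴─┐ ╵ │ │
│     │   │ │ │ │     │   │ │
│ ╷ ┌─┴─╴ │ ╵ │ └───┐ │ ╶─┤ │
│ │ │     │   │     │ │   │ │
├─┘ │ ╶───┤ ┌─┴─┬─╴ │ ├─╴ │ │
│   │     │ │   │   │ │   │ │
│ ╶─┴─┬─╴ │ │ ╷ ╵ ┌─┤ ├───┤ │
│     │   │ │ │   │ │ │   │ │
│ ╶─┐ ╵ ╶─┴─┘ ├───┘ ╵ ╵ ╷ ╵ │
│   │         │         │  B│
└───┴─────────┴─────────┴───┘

Directions: right, down, left, down, right, down, right, right, up, left, up, up, right, right, right, right, right, down, left, down, left, down, right, right, up, right, right, up, up, right, right, down, left, down, down, left, down, left, down, left, down, down, left, up, up, up, left, down, down, down, down, left, up, left, left, down, right, down, right, down, left, left, down, right, right, down, left, down, right, right, right, up, up, right, down, right, up, right, up, left, left, up, up, right, down, right, right, down, down, down, down, right, up, right, down, right
Counts: {'right': 31, 'down': 30, 'left': 18, 'up': 17}
Most common: right (31 times)

Solution:

┌───┬───────────┬───────┬───┐
│A ↓│↱ → → → → ↓│  ↱ → ↓│   │
├─╴ │ ╷ ╶─┬─┬─╴ │ ╷ ┌─╴ ├─╴ │
│↓ ↲│↑│   │ │↓ ↲│ │↑│↓ ↲│   │
│ ╶─┤ └─┐ │ ╵ ┌─┴─┘ │ ┌─┘ ╷ │
│↳ ↓│↑ ↰│ │↓ ↲│↱ → ↑│↓│   │ │
│ ╷ └─╴ │ │ ╶─┘ ┌─┬─┘ │ ┌─┴─┤
│ │↳ → ↑│ │↳ → ↑│ │↓ ↲│ │   │
├─┴─────┘ ├─────┤ ╵ ┌─┘ │ ╷ │
│         │↓ ↰  │↓ ↲│   │ │ │
├─────┬───┤ ╷ ┌─┘ ┌─┴─╴ │ │ │
│     │   │↓│↑│↓ ↲│     │ │ │
├─╴ ╷ └─╴ │ │ │ ┌─┘ ╷ ┌─┘ │ │
│   │     │↓│↑│↓│   │ │   │ │
│ ╷ ├─────┤ │ ╵ │ ╶─┴─┤ ╶─┤ │
│ │ │↓ ← ↰│↓│↑ ↲│     │   │ │
│ │ │ ╶─┐ ╵ ├───┴─┐ ╷ └─┐ │ │
│ │ │↳ ↓│↑ ↲│  ↱ ↓│ │   │ │ │
│ └─┴─┐ └─┬─┤ ╷ ╷ └─┴─┐ ╵ │ │
│     │↳ ↓│ │ │↑│↳ → ↓│   │ │
│ ╷ ┌─┴─╴ │ ╵ │ └───┐ │ ╶─┤ │
│ │ │↓ ← ↲│   │↑ ← ↰│↓│   │ │
├─┘ │ ╶───┤ ┌─┴─┬─╴ │ ├─╴ │ │
│   │↳ → ↓│ │↱ ↓│↱ ↑│↓│   │ │
│ ╶─┴─┬─╴ │ │ ╷ ╵ ┌─┤ ├───┤ │
│     │↓ ↲│ │↑│↳ ↑│ │↓│↱ ↓│ │
│ ╶─┐ ╵ ╶─┴─┘ ├───┘ ╵ ╵ ╷ ╵ │
│   │  ↳ → → ↑│      ↳ ↑│↳ B│
└───┴─────────┴─────────┴───┘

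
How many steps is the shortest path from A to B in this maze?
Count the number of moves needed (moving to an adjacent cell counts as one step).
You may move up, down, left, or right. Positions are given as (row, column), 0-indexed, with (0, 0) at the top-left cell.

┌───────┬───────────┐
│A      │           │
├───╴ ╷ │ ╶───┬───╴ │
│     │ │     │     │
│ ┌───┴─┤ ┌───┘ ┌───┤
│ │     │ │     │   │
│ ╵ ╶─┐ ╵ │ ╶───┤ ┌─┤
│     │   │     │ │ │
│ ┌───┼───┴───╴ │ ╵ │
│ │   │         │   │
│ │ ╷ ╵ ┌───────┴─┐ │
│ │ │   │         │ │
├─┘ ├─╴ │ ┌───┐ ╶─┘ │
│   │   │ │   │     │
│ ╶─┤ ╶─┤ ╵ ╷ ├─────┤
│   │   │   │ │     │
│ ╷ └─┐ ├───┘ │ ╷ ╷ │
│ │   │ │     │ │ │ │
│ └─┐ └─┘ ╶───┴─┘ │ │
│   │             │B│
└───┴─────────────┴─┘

Using BFS to find shortest path:
Start: (0, 0), End: (9, 9)
Path found:
(0,0) → (0,1) → (0,2) → (1,2) → (1,1) → (1,0) → (2,0) → (3,0) → (3,1) → (2,1) → (2,2) → (2,3) → (3,3) → (3,4) → (2,4) → (1,4) → (0,4) → (0,5) → (0,6) → (0,7) → (0,8) → (0,9) → (1,9) → (1,8) → (1,7) → (2,7) → (2,6) → (2,5) → (3,5) → (3,6) → (3,7) → (4,7) → (4,6) → (4,5) → (4,4) → (4,3) → (5,3) → (5,2) → (4,2) → (4,1) → (5,1) → (6,1) → (6,0) → (7,0) → (7,1) → (8,1) → (8,2) → (9,2) → (9,3) → (9,4) → (9,5) → (9,6) → (9,7) → (9,8) → (8,8) → (7,8) → (7,9) → (8,9) → (9,9)
Number of steps: 58

Solution:

┌───────┬───────────┐
│A → ↓  │↱ → → → → ↓│
├───╴ ╷ │ ╶───┬───╴ │
│↓ ← ↲│ │↑    │↓ ← ↲│
│ ┌───┴─┤ ┌───┘ ┌───┤
│↓│↱ → ↓│↑│↓ ← ↲│   │
│ ╵ ╶─┐ ╵ │ ╶───┤ ┌─┤
│↳ ↑  │↳ ↑│↳ → ↓│ │ │
│ ┌───┼───┴───╴ │ ╵ │
│ │↓ ↰│↓ ← ← ← ↲│   │
│ │ ╷ ╵ ┌───────┴─┐ │
│ │↓│↑ ↲│         │ │
├─┘ ├─╴ │ ┌───┐ ╶─┘ │
│↓ ↲│   │ │   │     │
│ ╶─┤ ╶─┤ ╵ ╷ ├─────┤
│↳ ↓│   │   │ │  ↱ ↓│
│ ╷ └─┐ ├───┘ │ ╷ ╷ │
│ │↳ ↓│ │     │ │↑│↓│
│ └─┐ └─┘ ╶───┴─┘ │ │
│   │↳ → → → → → ↑│B│
└───┴─────────────┴─┘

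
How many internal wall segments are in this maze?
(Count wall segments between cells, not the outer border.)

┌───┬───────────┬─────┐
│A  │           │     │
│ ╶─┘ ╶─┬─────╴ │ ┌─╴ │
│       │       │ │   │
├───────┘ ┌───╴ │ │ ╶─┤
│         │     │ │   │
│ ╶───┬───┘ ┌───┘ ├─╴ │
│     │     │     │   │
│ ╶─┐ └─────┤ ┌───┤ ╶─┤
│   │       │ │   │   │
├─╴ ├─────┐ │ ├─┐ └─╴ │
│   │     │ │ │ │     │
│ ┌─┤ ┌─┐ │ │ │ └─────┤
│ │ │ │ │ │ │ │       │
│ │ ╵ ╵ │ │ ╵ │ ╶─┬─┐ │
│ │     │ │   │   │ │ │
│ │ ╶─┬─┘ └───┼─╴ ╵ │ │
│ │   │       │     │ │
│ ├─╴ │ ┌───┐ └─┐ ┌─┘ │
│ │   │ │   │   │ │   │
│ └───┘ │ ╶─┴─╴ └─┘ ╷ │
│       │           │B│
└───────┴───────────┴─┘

Counting internal wall segments:
Total internal walls: 100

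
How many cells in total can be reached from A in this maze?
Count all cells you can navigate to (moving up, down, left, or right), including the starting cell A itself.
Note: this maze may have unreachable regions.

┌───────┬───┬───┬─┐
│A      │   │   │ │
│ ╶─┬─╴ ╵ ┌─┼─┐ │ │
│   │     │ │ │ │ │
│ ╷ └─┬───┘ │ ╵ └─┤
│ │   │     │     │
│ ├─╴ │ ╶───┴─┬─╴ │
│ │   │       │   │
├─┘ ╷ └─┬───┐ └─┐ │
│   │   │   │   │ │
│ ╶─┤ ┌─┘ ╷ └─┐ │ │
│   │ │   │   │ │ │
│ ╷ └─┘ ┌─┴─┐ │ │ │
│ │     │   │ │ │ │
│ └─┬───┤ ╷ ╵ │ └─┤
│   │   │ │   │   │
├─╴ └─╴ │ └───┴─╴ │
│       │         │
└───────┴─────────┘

Using BFS/flood-fill to find all reachable cells from A:
Maze size: 9 × 9 = 81 total cells
14 cell(s) are walled off and cannot be reached from A.
Reachable cells: 67

Reachable region (· marks reachable cells):

┌───────┬───┬───┬─┐
│A · · ·│· ·│   │ │
│ ╶─┬─╴ ╵ ┌─┼─┐ │ │
│· ·│· · ·│·│ │ │ │
│ ╷ └─┬───┘ │ ╵ └─┤
│·│· ·│· · ·│     │
│ ├─╴ │ ╶───┴─┬─╴ │
│·│· ·│· · · ·│   │
├─┘ ╷ └─┬───┐ └─┐ │
│· ·│· ·│· ·│· ·│ │
│ ╶─┤ ┌─┘ ╷ └─┐ │ │
│· ·│·│· ·│· ·│·│ │
│ ╷ └─┘ ┌─┴─┐ │ │ │
│·│· · ·│· ·│·│·│ │
│ └─┬───┤ ╷ ╵ │ └─┤
│· ·│· ·│·│· ·│· ·│
├─╴ └─╴ │ └───┴─╴ │
│· · · ·│· · · · ·│
└───────┴─────────┘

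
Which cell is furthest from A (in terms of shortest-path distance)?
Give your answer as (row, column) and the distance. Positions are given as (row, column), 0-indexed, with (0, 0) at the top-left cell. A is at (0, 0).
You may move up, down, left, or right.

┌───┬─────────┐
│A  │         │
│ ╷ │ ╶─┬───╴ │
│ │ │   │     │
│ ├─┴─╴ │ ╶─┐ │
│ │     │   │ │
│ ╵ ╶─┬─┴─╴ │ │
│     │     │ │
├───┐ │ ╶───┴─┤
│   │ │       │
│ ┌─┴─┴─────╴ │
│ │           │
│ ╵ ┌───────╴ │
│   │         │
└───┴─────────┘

Computing BFS distances from A to all cells:
Furthest cell: (4, 1)
Distance: 37 steps

Path from A to the furthest cell:

┌───┬─────────┐
│A  │↱ → → → ↓│
│ ╷ │ ╶─┬───╴ │
│↓│ │↑ ↰│↓ ← ↲│
│ ├─┴─╴ │ ╶─┐ │
│↓│↱ → ↑│↳ ↓│ │
│ ╵ ╶─┬─┴─╴ │ │
│↳ ↑  │↓ ← ↲│ │
├───┐ │ ╶───┴─┤
│↱ B│ │↳ → → ↓│
│ ┌─┴─┴─────╴ │
│↑│↓ ← ← ← ← ↲│
│ ╵ ┌───────╴ │
│↑ ↲│         │
└───┴─────────┘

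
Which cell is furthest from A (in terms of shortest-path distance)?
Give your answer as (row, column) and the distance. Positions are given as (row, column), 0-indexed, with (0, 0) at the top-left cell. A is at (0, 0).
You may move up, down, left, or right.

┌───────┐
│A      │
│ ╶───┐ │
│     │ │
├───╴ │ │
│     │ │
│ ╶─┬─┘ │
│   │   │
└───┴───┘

Computing BFS distances from A to all cells:
Furthest cell: (3, 1)
Distance: 8 steps

Path from A to the furthest cell:

┌───────┐
│A      │
│ ╶───┐ │
│↳ → ↓│ │
├───╴ │ │
│↓ ← ↲│ │
│ ╶─┬─┘ │
│↳ B│   │
└───┴───┘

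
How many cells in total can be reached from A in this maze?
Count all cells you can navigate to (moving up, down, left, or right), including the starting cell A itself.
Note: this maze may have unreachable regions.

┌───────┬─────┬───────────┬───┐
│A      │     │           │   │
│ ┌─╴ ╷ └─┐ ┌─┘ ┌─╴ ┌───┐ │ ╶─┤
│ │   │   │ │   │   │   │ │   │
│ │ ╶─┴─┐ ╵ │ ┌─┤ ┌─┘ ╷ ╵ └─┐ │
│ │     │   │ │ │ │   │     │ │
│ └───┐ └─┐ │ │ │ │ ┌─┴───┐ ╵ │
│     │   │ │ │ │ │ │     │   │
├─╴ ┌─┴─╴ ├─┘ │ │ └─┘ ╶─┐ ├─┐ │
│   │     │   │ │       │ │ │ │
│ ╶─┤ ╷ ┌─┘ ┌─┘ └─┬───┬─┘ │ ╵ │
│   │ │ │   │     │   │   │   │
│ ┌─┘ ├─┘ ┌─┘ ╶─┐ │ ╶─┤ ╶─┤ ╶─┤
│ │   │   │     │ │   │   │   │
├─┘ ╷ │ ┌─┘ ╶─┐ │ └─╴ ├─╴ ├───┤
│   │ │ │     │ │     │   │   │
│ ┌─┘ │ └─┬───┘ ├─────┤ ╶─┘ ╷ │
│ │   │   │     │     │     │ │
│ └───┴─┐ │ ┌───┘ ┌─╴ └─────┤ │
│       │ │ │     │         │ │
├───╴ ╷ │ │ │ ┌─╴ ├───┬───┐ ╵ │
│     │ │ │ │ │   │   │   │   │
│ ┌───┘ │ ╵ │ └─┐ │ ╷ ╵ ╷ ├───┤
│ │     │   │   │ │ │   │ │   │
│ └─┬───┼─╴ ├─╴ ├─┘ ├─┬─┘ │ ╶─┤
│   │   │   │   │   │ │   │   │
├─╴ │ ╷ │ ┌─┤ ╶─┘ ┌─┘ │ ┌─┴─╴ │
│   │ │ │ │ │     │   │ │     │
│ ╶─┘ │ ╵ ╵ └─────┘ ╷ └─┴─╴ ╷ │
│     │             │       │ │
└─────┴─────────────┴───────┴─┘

Using BFS/flood-fill to find all reachable cells from A:
Maze size: 15 × 15 = 225 total cells
All cells are reachable — the maze is fully connected.
Reachable cells: 225

Reachable region (· marks reachable cells):

┌───────┬─────┬───────────┬───┐
│A · · ·│· · ·│· · · · · ·│· ·│
│ ┌─╴ ╷ └─┐ ┌─┘ ┌─╴ ┌───┐ │ ╶─┤
│·│· ·│· ·│·│· ·│· ·│· ·│·│· ·│
│ │ ╶─┴─┐ ╵ │ ┌─┤ ┌─┘ ╷ ╵ └─┐ │
│·│· · ·│· ·│·│·│·│· ·│· · ·│·│
│ └───┐ └─┐ │ │ │ │ ┌─┴───┐ ╵ │
│· · ·│· ·│·│·│·│·│·│· · ·│· ·│
├─╴ ┌─┴─╴ ├─┘ │ │ └─┘ ╶─┐ ├─┐ │
│· ·│· · ·│· ·│·│· · · ·│·│·│·│
│ ╶─┤ ╷ ┌─┘ ┌─┘ └─┬───┬─┘ │ ╵ │
│· ·│·│·│· ·│· · ·│· ·│· ·│· ·│
│ ┌─┘ ├─┘ ┌─┘ ╶─┐ │ ╶─┤ ╶─┤ ╶─┤
│·│· ·│· ·│· · ·│·│· ·│· ·│· ·│
├─┘ ╷ │ ┌─┘ ╶─┐ │ └─╴ ├─╴ ├───┤
│· ·│·│·│· · ·│·│· · ·│· ·│· ·│
│ ┌─┘ │ └─┬───┘ ├─────┤ ╶─┘ ╷ │
│·│· ·│· ·│· · ·│· · ·│· · ·│·│
│ └───┴─┐ │ ┌───┘ ┌─╴ └─────┤ │
│· · · ·│·│·│· · ·│· · · · ·│·│
├───╴ ╷ │ │ │ ┌─╴ ├───┬───┐ ╵ │
│· · ·│·│·│·│·│· ·│· ·│· ·│· ·│
│ ┌───┘ │ ╵ │ └─┐ │ ╷ ╵ ╷ ├───┤
│·│· · ·│· ·│· ·│·│·│· ·│·│· ·│
│ └─┬───┼─╴ ├─╴ ├─┘ ├─┬─┘ │ ╶─┤
│· ·│· ·│· ·│· ·│· ·│·│· ·│· ·│
├─╴ │ ╷ │ ┌─┤ ╶─┘ ┌─┘ │ ┌─┴─╴ │
│· ·│·│·│·│·│· · ·│· ·│·│· · ·│
│ ╶─┘ │ ╵ ╵ └─────┘ ╷ └─┴─╴ ╷ │
│· · ·│· · · · · · ·│· · · ·│·│
└─────┴─────────────┴───────┴─┘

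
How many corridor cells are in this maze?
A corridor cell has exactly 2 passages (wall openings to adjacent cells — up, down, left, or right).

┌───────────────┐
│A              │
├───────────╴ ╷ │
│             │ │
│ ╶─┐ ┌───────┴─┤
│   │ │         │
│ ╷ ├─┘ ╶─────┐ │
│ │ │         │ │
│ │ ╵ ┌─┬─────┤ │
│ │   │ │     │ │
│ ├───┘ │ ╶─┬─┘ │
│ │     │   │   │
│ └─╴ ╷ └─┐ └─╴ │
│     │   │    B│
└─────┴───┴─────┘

Counting cells with exactly 2 passages:
Total corridor cells: 40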